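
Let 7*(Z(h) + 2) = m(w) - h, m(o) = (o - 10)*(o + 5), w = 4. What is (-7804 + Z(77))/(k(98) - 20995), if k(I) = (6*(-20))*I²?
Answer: 54773/8214325 ≈ 0.0066680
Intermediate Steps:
m(o) = (-10 + o)*(5 + o)
Z(h) = -68/7 - h/7 (Z(h) = -2 + ((-50 + 4² - 5*4) - h)/7 = -2 + ((-50 + 16 - 20) - h)/7 = -2 + (-54 - h)/7 = -2 + (-54/7 - h/7) = -68/7 - h/7)
k(I) = -120*I²
(-7804 + Z(77))/(k(98) - 20995) = (-7804 + (-68/7 - ⅐*77))/(-120*98² - 20995) = (-7804 + (-68/7 - 11))/(-120*9604 - 20995) = (-7804 - 145/7)/(-1152480 - 20995) = -54773/7/(-1173475) = -54773/7*(-1/1173475) = 54773/8214325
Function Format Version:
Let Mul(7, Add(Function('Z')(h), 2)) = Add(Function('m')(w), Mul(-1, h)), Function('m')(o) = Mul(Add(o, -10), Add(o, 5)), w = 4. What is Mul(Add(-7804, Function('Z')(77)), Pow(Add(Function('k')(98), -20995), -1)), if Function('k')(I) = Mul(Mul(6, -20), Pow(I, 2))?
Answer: Rational(54773, 8214325) ≈ 0.0066680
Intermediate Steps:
Function('m')(o) = Mul(Add(-10, o), Add(5, o))
Function('Z')(h) = Add(Rational(-68, 7), Mul(Rational(-1, 7), h)) (Function('Z')(h) = Add(-2, Mul(Rational(1, 7), Add(Add(-50, Pow(4, 2), Mul(-5, 4)), Mul(-1, h)))) = Add(-2, Mul(Rational(1, 7), Add(Add(-50, 16, -20), Mul(-1, h)))) = Add(-2, Mul(Rational(1, 7), Add(-54, Mul(-1, h)))) = Add(-2, Add(Rational(-54, 7), Mul(Rational(-1, 7), h))) = Add(Rational(-68, 7), Mul(Rational(-1, 7), h)))
Function('k')(I) = Mul(-120, Pow(I, 2))
Mul(Add(-7804, Function('Z')(77)), Pow(Add(Function('k')(98), -20995), -1)) = Mul(Add(-7804, Add(Rational(-68, 7), Mul(Rational(-1, 7), 77))), Pow(Add(Mul(-120, Pow(98, 2)), -20995), -1)) = Mul(Add(-7804, Add(Rational(-68, 7), -11)), Pow(Add(Mul(-120, 9604), -20995), -1)) = Mul(Add(-7804, Rational(-145, 7)), Pow(Add(-1152480, -20995), -1)) = Mul(Rational(-54773, 7), Pow(-1173475, -1)) = Mul(Rational(-54773, 7), Rational(-1, 1173475)) = Rational(54773, 8214325)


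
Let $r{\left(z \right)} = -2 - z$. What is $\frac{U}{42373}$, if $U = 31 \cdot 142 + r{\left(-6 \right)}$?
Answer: $\frac{4406}{42373} \approx 0.10398$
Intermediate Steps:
$U = 4406$ ($U = 31 \cdot 142 - -4 = 4402 + \left(-2 + 6\right) = 4402 + 4 = 4406$)
$\frac{U}{42373} = \frac{4406}{42373}$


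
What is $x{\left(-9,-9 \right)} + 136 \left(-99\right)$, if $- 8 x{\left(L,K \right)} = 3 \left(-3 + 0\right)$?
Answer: $- \frac{107703}{8} \approx -13463.0$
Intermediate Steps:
$x{\left(L,K \right)} = \frac{9}{8}$ ($x{\left(L,K \right)} = - \frac{3 \left(-3 + 0\right)}{8} = - \frac{3 \left(-3\right)}{8} = \left(- \frac{1}{8}\right) \left(-9\right) = \frac{9}{8}$)
$x{\left(-9,-9 \right)} + 136 \left(-99\right) = \frac{9}{8} + 136 \left(-99\right) = \frac{9}{8} - 13464 = - \frac{107703}{8}$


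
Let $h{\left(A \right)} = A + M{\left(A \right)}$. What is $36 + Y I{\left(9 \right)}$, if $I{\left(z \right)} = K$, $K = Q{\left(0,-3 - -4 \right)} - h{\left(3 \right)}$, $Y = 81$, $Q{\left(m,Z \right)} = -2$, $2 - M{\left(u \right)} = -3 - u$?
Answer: $-1017$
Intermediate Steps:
$M{\left(u \right)} = 5 + u$ ($M{\left(u \right)} = 2 - \left(-3 - u\right) = 2 + \left(3 + u\right) = 5 + u$)
$h{\left(A \right)} = 5 + 2 A$ ($h{\left(A \right)} = A + \left(5 + A\right) = 5 + 2 A$)
$K = -13$ ($K = -2 - \left(5 + 2 \cdot 3\right) = -2 - \left(5 + 6\right) = -2 - 11 = -13$)
$I{\left(z \right)} = -13$
$36 + Y I{\left(9 \right)} = 36 + 81 \left(-13\right) = 36 - 1053 = -1017$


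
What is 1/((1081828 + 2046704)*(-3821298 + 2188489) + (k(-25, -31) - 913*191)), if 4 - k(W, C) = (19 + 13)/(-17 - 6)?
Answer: -23/117490793757609 ≈ -1.9576e-13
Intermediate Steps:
k(W, C) = 124/23 (k(W, C) = 4 - (19 + 13)/(-17 - 6) = 4 - 32/(-23) = 4 - 32*(-1)/23 = 4 - 1*(-32/23) = 4 + 32/23 = 124/23)
1/((1081828 + 2046704)*(-3821298 + 2188489) + (k(-25, -31) - 913*191)) = 1/((1081828 + 2046704)*(-3821298 + 2188489) + (124/23 - 913*191)) = 1/(3128532*(-1632809) + (124/23 - 174383)) = 1/(-5108295206388 - 4010685/23) = 1/(-117490793757609/23) = -23/117490793757609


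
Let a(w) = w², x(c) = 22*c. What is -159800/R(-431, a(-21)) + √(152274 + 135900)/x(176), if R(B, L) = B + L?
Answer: -15980 + √288174/3872 ≈ -15980.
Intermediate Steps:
-159800/R(-431, a(-21)) + √(152274 + 135900)/x(176) = -159800/(-431 + (-21)²) + √(152274 + 135900)/((22*176)) = -159800/(-431 + 441) + √288174/3872 = -159800/10 + √288174*(1/3872) = -159800*⅒ + √288174/3872 = -15980 + √288174/3872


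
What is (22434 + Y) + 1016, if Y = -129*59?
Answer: 15839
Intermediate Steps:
Y = -7611
(22434 + Y) + 1016 = (22434 - 7611) + 1016 = 14823 + 1016 = 15839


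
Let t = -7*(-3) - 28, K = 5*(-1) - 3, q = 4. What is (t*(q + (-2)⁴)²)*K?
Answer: 22400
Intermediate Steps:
K = -8 (K = -5 - 3 = -8)
t = -7 (t = 21 - 28 = -7)
(t*(q + (-2)⁴)²)*K = -7*(4 + (-2)⁴)²*(-8) = -7*(4 + 16)²*(-8) = -7*20²*(-8) = -7*400*(-8) = -2800*(-8) = 22400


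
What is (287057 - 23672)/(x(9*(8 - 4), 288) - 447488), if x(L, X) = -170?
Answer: -263385/447658 ≈ -0.58836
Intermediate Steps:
(287057 - 23672)/(x(9*(8 - 4), 288) - 447488) = (287057 - 23672)/(-170 - 447488) = 263385/(-447658) = 263385*(-1/447658) = -263385/447658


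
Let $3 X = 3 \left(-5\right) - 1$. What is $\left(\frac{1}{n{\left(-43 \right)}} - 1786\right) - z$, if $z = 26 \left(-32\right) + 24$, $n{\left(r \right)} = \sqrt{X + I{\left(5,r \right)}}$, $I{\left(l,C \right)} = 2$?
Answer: $-978 - \frac{i \sqrt{30}}{10} \approx -978.0 - 0.54772 i$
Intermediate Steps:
$X = - \frac{16}{3}$ ($X = \frac{3 \left(-5\right) - 1}{3} = \frac{-15 - 1}{3} = \frac{1}{3} \left(-16\right) = - \frac{16}{3} \approx -5.3333$)
$n{\left(r \right)} = \frac{i \sqrt{30}}{3}$ ($n{\left(r \right)} = \sqrt{- \frac{16}{3} + 2} = \sqrt{- \frac{10}{3}} = \frac{i \sqrt{30}}{3}$)
$z = -808$ ($z = -832 + 24 = -808$)
$\left(\frac{1}{n{\left(-43 \right)}} - 1786\right) - z = \left(\frac{1}{\frac{1}{3} i \sqrt{30}} - 1786\right) - -808 = \left(- \frac{i \sqrt{30}}{10} - 1786\right) + 808 = \left(-1786 - \frac{i \sqrt{30}}{10}\right) + 808 = -978 - \frac{i \sqrt{30}}{10}$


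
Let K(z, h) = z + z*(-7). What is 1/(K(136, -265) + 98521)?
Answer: 1/97705 ≈ 1.0235e-5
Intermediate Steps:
K(z, h) = -6*z (K(z, h) = z - 7*z = -6*z)
1/(K(136, -265) + 98521) = 1/(-6*136 + 98521) = 1/(-816 + 98521) = 1/97705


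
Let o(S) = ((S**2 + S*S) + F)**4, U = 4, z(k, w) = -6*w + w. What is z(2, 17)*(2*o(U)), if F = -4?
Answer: -104491520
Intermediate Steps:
z(k, w) = -5*w
o(S) = (-4 + 2*S**2)**4 (o(S) = ((S**2 + S*S) - 4)**4 = ((S**2 + S**2) - 4)**4 = (2*S**2 - 4)**4 = (-4 + 2*S**2)**4)
z(2, 17)*(2*o(U)) = (-5*17)*(2*(16*(-2 + 4**2)**4)) = -170*16*(-2 + 16)**4 = -170*16*14**4 = -170*16*38416 = -170*614656 = -85*1229312 = -104491520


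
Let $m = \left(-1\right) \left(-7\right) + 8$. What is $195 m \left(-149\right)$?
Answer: $-435825$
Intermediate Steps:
$m = 15$ ($m = 7 + 8 = 15$)
$195 m \left(-149\right) = 195 \cdot 15 \left(-149\right) = 2925 \left(-149\right) = -435825$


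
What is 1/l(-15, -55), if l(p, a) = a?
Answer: -1/55 ≈ -0.018182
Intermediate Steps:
1/l(-15, -55) = 1/(-55) = -1/55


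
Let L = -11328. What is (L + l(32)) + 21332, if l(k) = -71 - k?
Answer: 9901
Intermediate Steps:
(L + l(32)) + 21332 = (-11328 + (-71 - 1*32)) + 21332 = (-11328 + (-71 - 32)) + 21332 = (-11328 - 103) + 21332 = -11431 + 21332 = 9901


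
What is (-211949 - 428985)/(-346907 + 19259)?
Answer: 320467/163824 ≈ 1.9562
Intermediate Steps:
(-211949 - 428985)/(-346907 + 19259) = -640934/(-327648) = -640934*(-1/327648) = 320467/163824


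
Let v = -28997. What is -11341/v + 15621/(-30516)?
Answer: -35626727/294957484 ≈ -0.12079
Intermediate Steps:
-11341/v + 15621/(-30516) = -11341/(-28997) + 15621/(-30516) = -11341*(-1/28997) + 15621*(-1/30516) = 11341/28997 - 5207/10172 = -35626727/294957484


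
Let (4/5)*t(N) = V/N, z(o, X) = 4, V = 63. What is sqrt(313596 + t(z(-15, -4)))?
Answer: 3*sqrt(557539)/4 ≈ 560.01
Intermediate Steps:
t(N) = 315/(4*N) (t(N) = 5*(63/N)/4 = 315/(4*N))
sqrt(313596 + t(z(-15, -4))) = sqrt(313596 + (315/4)/4) = sqrt(313596 + (315/4)*(1/4)) = sqrt(313596 + 315/16) = sqrt(5017851/16) = 3*sqrt(557539)/4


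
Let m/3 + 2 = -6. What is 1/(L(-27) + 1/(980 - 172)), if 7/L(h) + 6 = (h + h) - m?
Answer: -7272/1405 ≈ -5.1758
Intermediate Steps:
m = -24 (m = -6 + 3*(-6) = -6 - 18 = -24)
L(h) = 7/(18 + 2*h) (L(h) = 7/(-6 + ((h + h) - 1*(-24))) = 7/(-6 + (2*h + 24)) = 7/(-6 + (24 + 2*h)) = 7/(18 + 2*h))
1/(L(-27) + 1/(980 - 172)) = 1/(7/(2*(9 - 27)) + 1/(980 - 172)) = 1/((7/2)/(-18) + 1/808) = 1/((7/2)*(-1/18) + 1/808) = 1/(-7/36 + 1/808) = 1/(-1405/7272) = -7272/1405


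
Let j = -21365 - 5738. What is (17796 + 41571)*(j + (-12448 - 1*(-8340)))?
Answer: -1852903437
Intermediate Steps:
j = -27103
(17796 + 41571)*(j + (-12448 - 1*(-8340))) = (17796 + 41571)*(-27103 + (-12448 - 1*(-8340))) = 59367*(-27103 + (-12448 + 8340)) = 59367*(-27103 - 4108) = 59367*(-31211) = -1852903437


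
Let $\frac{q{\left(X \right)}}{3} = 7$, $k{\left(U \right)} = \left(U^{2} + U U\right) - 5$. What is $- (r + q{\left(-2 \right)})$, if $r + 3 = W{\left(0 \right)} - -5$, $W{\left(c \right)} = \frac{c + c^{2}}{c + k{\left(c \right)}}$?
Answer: $-23$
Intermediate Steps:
$k{\left(U \right)} = -5 + 2 U^{2}$ ($k{\left(U \right)} = \left(U^{2} + U^{2}\right) - 5 = 2 U^{2} - 5 = -5 + 2 U^{2}$)
$q{\left(X \right)} = 21$ ($q{\left(X \right)} = 3 \cdot 7 = 21$)
$W{\left(c \right)} = \frac{c + c^{2}}{-5 + c + 2 c^{2}}$ ($W{\left(c \right)} = \frac{c + c^{2}}{c + \left(-5 + 2 c^{2}\right)} = \frac{c + c^{2}}{-5 + c + 2 c^{2}}$)
$r = 2$ ($r = -3 + \left(\frac{0 \left(1 + 0\right)}{-5 + 0 + 2 \cdot 0^{2}} - -5\right) = -3 + \left(0 \frac{1}{-5 + 0 + 2 \cdot 0} \cdot 1 + 5\right) = -3 + \left(0 \frac{1}{-5 + 0 + 0} \cdot 1 + 5\right) = -3 + \left(0 \frac{1}{-5} \cdot 1 + 5\right) = -3 + \left(0 \left(- \frac{1}{5}\right) 1 + 5\right) = -3 + \left(0 + 5\right) = -3 + 5 = 2$)
$- (r + q{\left(-2 \right)}) = - (2 + 21) = \left(-1\right) 23 = -23$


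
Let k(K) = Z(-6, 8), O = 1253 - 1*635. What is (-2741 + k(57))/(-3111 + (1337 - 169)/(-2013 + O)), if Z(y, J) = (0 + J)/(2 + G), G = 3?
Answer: 3821463/4341013 ≈ 0.88032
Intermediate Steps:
O = 618 (O = 1253 - 635 = 618)
Z(y, J) = J/5 (Z(y, J) = (0 + J)/(2 + 3) = J/5)
k(K) = 8/5 (k(K) = (⅕)*8 = 8/5)
(-2741 + k(57))/(-3111 + (1337 - 169)/(-2013 + O)) = (-2741 + 8/5)/(-3111 + (1337 - 169)/(-2013 + 618)) = -13697/(5*(-3111 + 1168/(-1395))) = -13697/(5*(-3111 + 1168*(-1/1395))) = -13697/(5*(-3111 - 1168/1395)) = -13697/(5*(-4341013/1395)) = -13697/5*(-1395/4341013) = 3821463/4341013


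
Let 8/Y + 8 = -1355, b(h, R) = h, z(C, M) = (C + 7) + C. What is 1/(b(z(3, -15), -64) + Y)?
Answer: 1363/17711 ≈ 0.076958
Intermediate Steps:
z(C, M) = 7 + 2*C (z(C, M) = (7 + C) + C = 7 + 2*C)
Y = -8/1363 (Y = 8/(-8 - 1355) = 8/(-1363) = 8*(-1/1363) = -8/1363 ≈ -0.0058694)
1/(b(z(3, -15), -64) + Y) = 1/((7 + 2*3) - 8/1363) = 1/((7 + 6) - 8/1363) = 1/(13 - 8/1363) = 1/(17711/1363) = 1363/17711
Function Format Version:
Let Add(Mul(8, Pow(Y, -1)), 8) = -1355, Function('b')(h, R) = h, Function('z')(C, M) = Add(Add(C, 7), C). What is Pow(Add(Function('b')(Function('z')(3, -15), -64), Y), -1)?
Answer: Rational(1363, 17711) ≈ 0.076958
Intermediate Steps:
Function('z')(C, M) = Add(7, Mul(2, C)) (Function('z')(C, M) = Add(Add(7, C), C) = Add(7, Mul(2, C)))
Y = Rational(-8, 1363) (Y = Mul(8, Pow(Add(-8, -1355), -1)) = Mul(8, Pow(-1363, -1)) = Mul(8, Rational(-1, 1363)) = Rational(-8, 1363) ≈ -0.0058694)
Pow(Add(Function('b')(Function('z')(3, -15), -64), Y), -1) = Pow(Add(Add(7, Mul(2, 3)), Rational(-8, 1363)), -1) = Pow(Add(Add(7, 6), Rational(-8, 1363)), -1) = Pow(Add(13, Rational(-8, 1363)), -1) = Pow(Rational(17711, 1363), -1) = Rational(1363, 17711)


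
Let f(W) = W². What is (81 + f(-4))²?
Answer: 9409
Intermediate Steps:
(81 + f(-4))² = (81 + (-4)²)² = (81 + 16)² = 97² = 9409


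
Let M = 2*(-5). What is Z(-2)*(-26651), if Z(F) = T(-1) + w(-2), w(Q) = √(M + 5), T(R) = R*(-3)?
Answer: -79953 - 26651*I*√5 ≈ -79953.0 - 59593.0*I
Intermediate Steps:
M = -10
T(R) = -3*R
w(Q) = I*√5 (w(Q) = √(-10 + 5) = √(-5) = I*√5)
Z(F) = 3 + I*√5 (Z(F) = -3*(-1) + I*√5 = 3 + I*√5)
Z(-2)*(-26651) = (3 + I*√5)*(-26651) = -79953 - 26651*I*√5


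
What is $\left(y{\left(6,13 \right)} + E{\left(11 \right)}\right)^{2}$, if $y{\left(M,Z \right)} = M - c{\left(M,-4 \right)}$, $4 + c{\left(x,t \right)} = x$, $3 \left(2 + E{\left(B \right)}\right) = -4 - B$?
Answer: $9$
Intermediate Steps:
$E{\left(B \right)} = - \frac{10}{3} - \frac{B}{3}$ ($E{\left(B \right)} = -2 + \frac{-4 - B}{3} = -2 - \left(\frac{4}{3} + \frac{B}{3}\right) = - \frac{10}{3} - \frac{B}{3}$)
$c{\left(x,t \right)} = -4 + x$
$y{\left(M,Z \right)} = 4$ ($y{\left(M,Z \right)} = M - \left(-4 + M\right) = 4$)
$\left(y{\left(6,13 \right)} + E{\left(11 \right)}\right)^{2} = \left(4 - 7\right)^{2} = \left(-3\right)^{2} = 9$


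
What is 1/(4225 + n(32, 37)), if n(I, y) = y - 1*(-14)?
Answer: 1/4276 ≈ 0.00023386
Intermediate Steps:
n(I, y) = 14 + y (n(I, y) = y + 14 = 14 + y)
1/(4225 + n(32, 37)) = 1/(4225 + (14 + 37)) = 1/(4225 + 51) = 1/4276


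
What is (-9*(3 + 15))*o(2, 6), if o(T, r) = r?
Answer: -972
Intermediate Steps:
(-9*(3 + 15))*o(2, 6) = -9*(3 + 15)*6 = -9*18*6 = -162*6 = -972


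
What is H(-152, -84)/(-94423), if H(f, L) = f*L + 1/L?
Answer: -1072511/7931532 ≈ -0.13522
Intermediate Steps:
H(f, L) = 1/L + L*f (H(f, L) = L*f + 1/L = 1/L + L*f)
H(-152, -84)/(-94423) = (1/(-84) - 84*(-152))/(-94423) = (-1/84 + 12768)*(-1/94423) = (1072511/84)*(-1/94423) = -1072511/7931532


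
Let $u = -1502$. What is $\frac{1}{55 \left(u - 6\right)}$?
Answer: $- \frac{1}{82940} \approx -1.2057 \cdot 10^{-5}$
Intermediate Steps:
$\frac{1}{55 \left(u - 6\right)} = \frac{1}{55 \left(-1502 - 6\right)} = \frac{1}{55 \left(-1508\right)} = \frac{1}{-82940} = - \frac{1}{82940}$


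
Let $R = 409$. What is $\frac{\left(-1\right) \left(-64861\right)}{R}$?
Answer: $\frac{64861}{409} \approx 158.58$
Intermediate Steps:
$\frac{\left(-1\right) \left(-64861\right)}{R} = \frac{\left(-1\right) \left(-64861\right)}{409} = 64861 \cdot \frac{1}{409} = \frac{64861}{409}$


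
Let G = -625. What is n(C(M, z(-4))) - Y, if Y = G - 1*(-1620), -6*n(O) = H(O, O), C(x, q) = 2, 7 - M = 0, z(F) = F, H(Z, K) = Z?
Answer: -2986/3 ≈ -995.33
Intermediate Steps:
M = 7 (M = 7 - 1*0 = 7 + 0 = 7)
n(O) = -O/6
Y = 995 (Y = -625 - 1*(-1620) = -625 + 1620 = 995)
n(C(M, z(-4))) - Y = -1/6*2 - 1*995 = -1/3 - 995 = -2986/3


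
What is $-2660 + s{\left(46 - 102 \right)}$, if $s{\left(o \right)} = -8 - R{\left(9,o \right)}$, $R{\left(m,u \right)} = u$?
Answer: $-2612$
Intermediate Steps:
$s{\left(o \right)} = -8 - o$
$-2660 + s{\left(46 - 102 \right)} = -2660 - \left(54 - 102\right) = -2660 - -48 = -2660 + \left(-8 + 56\right) = -2660 + 48 = -2612$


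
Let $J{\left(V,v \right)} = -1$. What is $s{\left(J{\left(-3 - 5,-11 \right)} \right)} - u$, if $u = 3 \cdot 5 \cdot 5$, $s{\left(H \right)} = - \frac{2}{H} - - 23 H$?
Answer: $-96$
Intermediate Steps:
$s{\left(H \right)} = - \frac{2}{H} + 23 H$
$u = 75$ ($u = 15 \cdot 5 = 75$)
$s{\left(J{\left(-3 - 5,-11 \right)} \right)} - u = \left(- \frac{2}{-1} + 23 \left(-1\right)\right) - 75 = \left(\left(-2\right) \left(-1\right) - 23\right) - 75 = \left(2 - 23\right) - 75 = -21 - 75 = -96$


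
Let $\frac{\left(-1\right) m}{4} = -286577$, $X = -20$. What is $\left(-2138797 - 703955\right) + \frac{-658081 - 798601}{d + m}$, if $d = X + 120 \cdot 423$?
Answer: $- \frac{1701456026389}{598524} \approx -2.8428 \cdot 10^{6}$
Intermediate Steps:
$m = 1146308$ ($m = \left(-4\right) \left(-286577\right) = 1146308$)
$d = 50740$ ($d = -20 + 120 \cdot 423 = -20 + 50760 = 50740$)
$\left(-2138797 - 703955\right) + \frac{-658081 - 798601}{d + m} = \left(-2138797 - 703955\right) + \frac{-658081 - 798601}{50740 + 1146308} = -2842752 - \frac{1456682}{1197048} = -2842752 - \frac{728341}{598524} = - \frac{1701456026389}{598524}$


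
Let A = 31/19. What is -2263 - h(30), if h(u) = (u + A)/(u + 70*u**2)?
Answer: -2710101511/1197570 ≈ -2263.0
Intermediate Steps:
A = 31/19 (A = 31*(1/19) = 31/19 ≈ 1.6316)
h(u) = (31/19 + u)/(u + 70*u**2) (h(u) = (u + 31/19)/(u + 70*u**2) = (31/19 + u)/(u + 70*u**2))
-2263 - h(30) = -2263 - (31/19 + 30)/(30*(1 + 70*30)) = -2263 - 601/(30*(1 + 2100)*19) = -2263 - 601/(30*2101*19) = -2263 - 1*601/1197570 = -2263 - 601/1197570 = -2710101511/1197570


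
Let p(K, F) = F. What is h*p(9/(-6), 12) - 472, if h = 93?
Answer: 644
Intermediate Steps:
h*p(9/(-6), 12) - 472 = 93*12 - 472 = 1116 - 472 = 644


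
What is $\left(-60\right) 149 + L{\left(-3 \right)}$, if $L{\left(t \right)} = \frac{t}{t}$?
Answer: $-8939$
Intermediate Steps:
$L{\left(t \right)} = 1$
$\left(-60\right) 149 + L{\left(-3 \right)} = \left(-60\right) 149 + 1 = -8940 + 1 = -8939$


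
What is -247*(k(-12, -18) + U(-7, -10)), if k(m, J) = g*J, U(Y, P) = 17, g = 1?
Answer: 247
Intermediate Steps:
k(m, J) = J (k(m, J) = 1*J = J)
-247*(k(-12, -18) + U(-7, -10)) = -247*(-18 + 17) = -247*(-1) = 247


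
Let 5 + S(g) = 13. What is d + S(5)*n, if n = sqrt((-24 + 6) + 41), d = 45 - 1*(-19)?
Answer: 64 + 8*sqrt(23) ≈ 102.37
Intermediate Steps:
S(g) = 8 (S(g) = -5 + 13 = 8)
d = 64 (d = 45 + 19 = 64)
n = sqrt(23) (n = sqrt(-18 + 41) = sqrt(23) ≈ 4.7958)
d + S(5)*n = 64 + 8*sqrt(23)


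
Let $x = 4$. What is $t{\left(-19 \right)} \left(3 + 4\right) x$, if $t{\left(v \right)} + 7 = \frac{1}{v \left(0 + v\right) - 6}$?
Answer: $- \frac{69552}{355} \approx -195.92$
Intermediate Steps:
$t{\left(v \right)} = -7 + \frac{1}{-6 + v^{2}}$ ($t{\left(v \right)} = -7 + \frac{1}{v \left(0 + v\right) - 6} = -7 + \frac{1}{v v - 6} = -7 + \frac{1}{v^{2} - 6} = -7 + \frac{1}{-6 + v^{2}}$)
$t{\left(-19 \right)} \left(3 + 4\right) x = \frac{43 - 7 \left(-19\right)^{2}}{-6 + \left(-19\right)^{2}} \left(3 + 4\right) 4 = \frac{43 - 2527}{-6 + 361} \cdot 7 \cdot 4 = \frac{43 - 2527}{355} \cdot 28 = \frac{1}{355} \left(-2484\right) 28 = \left(- \frac{2484}{355}\right) 28 = - \frac{69552}{355}$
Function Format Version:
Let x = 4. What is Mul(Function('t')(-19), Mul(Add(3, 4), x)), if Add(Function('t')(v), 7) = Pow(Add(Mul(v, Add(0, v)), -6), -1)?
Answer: Rational(-69552, 355) ≈ -195.92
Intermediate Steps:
Function('t')(v) = Add(-7, Pow(Add(-6, Pow(v, 2)), -1)) (Function('t')(v) = Add(-7, Pow(Add(Mul(v, Add(0, v)), -6), -1)) = Add(-7, Pow(Add(Mul(v, v), -6), -1)) = Add(-7, Pow(Add(Pow(v, 2), -6), -1)) = Add(-7, Pow(Add(-6, Pow(v, 2)), -1)))
Mul(Function('t')(-19), Mul(Add(3, 4), x)) = Mul(Mul(Pow(Add(-6, Pow(-19, 2)), -1), Add(43, Mul(-7, Pow(-19, 2)))), Mul(Add(3, 4), 4)) = Mul(Mul(Pow(Add(-6, 361), -1), Add(43, Mul(-7, 361))), Mul(7, 4)) = Mul(Mul(Pow(355, -1), Add(43, -2527)), 28) = Mul(Mul(Rational(1, 355), -2484), 28) = Mul(Rational(-2484, 355), 28) = Rational(-69552, 355)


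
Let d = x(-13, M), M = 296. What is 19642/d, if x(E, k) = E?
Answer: -19642/13 ≈ -1510.9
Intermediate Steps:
d = -13
19642/d = 19642/(-13) = 19642*(-1/13) = -19642/13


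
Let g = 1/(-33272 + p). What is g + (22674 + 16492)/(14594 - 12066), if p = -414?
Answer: 329835837/21289552 ≈ 15.493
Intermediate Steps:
g = -1/33686 (g = 1/(-33272 - 414) = 1/(-33686) = -1/33686 ≈ -2.9686e-5)
g + (22674 + 16492)/(14594 - 12066) = -1/33686 + (22674 + 16492)/(14594 - 12066) = -1/33686 + 39166/2528 = -1/33686 + 39166*(1/2528) = -1/33686 + 19583/1264 = 329835837/21289552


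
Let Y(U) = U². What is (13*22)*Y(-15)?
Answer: 64350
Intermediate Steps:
(13*22)*Y(-15) = (13*22)*(-15)² = 286*225 = 64350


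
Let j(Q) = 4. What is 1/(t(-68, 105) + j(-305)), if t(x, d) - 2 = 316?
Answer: 1/322 ≈ 0.0031056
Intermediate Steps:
t(x, d) = 318 (t(x, d) = 2 + 316 = 318)
1/(t(-68, 105) + j(-305)) = 1/(318 + 4) = 1/322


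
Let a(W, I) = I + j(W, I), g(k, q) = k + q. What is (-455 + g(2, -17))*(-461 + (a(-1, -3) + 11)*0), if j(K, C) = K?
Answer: 216670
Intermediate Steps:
a(W, I) = I + W
(-455 + g(2, -17))*(-461 + (a(-1, -3) + 11)*0) = (-455 + (2 - 17))*(-461 + ((-3 - 1) + 11)*0) = (-455 - 15)*(-461 + (-4 + 11)*0) = -470*(-461 + 7*0) = -470*(-461 + 0) = -470*(-461) = 216670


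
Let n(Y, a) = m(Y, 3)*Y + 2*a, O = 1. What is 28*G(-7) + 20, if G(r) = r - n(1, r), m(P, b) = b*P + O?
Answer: 104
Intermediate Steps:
m(P, b) = 1 + P*b (m(P, b) = b*P + 1 = P*b + 1 = 1 + P*b)
n(Y, a) = 2*a + Y*(1 + 3*Y) (n(Y, a) = (1 + Y*3)*Y + 2*a = (1 + 3*Y)*Y + 2*a = Y*(1 + 3*Y) + 2*a = 2*a + Y*(1 + 3*Y))
G(r) = -4 - r (G(r) = r - (2*r + 1*(1 + 3*1)) = r - (2*r + 1*(1 + 3)) = r - (2*r + 1*4) = r - (2*r + 4) = r - (4 + 2*r) = r + (-4 - 2*r) = -4 - r)
28*G(-7) + 20 = 28*(-4 - 1*(-7)) + 20 = 28*(-4 + 7) + 20 = 28*3 + 20 = 84 + 20 = 104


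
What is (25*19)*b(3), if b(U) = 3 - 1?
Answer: 950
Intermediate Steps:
b(U) = 2
(25*19)*b(3) = (25*19)*2 = 475*2 = 950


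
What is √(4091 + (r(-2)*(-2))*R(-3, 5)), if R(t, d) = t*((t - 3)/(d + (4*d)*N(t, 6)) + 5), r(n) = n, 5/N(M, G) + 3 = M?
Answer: √4930415/35 ≈ 63.442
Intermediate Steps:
N(M, G) = 5/(-3 + M)
R(t, d) = t*(5 + (-3 + t)/(d + 20*d/(-3 + t))) (R(t, d) = t*((t - 3)/(d + (4*d)*(5/(-3 + t))) + 5) = t*((-3 + t)/(d + 20*d/(-3 + t)) + 5) = t*(5 + (-3 + t)/(d + 20*d/(-3 + t))))
√(4091 + (r(-2)*(-2))*R(-3, 5)) = √(4091 + (-2*(-2))*(-3*(100*5 + (-3 - 3)*(-3 - 3 + 5*5))/(5*(17 - 3)))) = √(4091 + 4*(-3*⅕*(500 - 6*(-3 - 3 + 25))/14)) = √(4091 + 4*(-3*⅕*1/14*(500 - 6*19))) = √(4091 + 4*(-3*⅕*1/14*(500 - 114))) = √(4091 + 4*(-3*⅕*1/14*386)) = √(4091 + 4*(-579/35)) = √(4091 - 2316/35) = √(140869/35) = √4930415/35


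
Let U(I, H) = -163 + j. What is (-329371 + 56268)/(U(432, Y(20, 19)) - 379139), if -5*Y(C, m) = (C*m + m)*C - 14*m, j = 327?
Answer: 273103/378975 ≈ 0.72064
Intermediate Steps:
Y(C, m) = 14*m/5 - C*(m + C*m)/5 (Y(C, m) = -((C*m + m)*C - 14*m)/5 = -((m + C*m)*C - 14*m)/5 = -(C*(m + C*m) - 14*m)/5 = -(-14*m + C*(m + C*m))/5 = 14*m/5 - C*(m + C*m)/5)
U(I, H) = 164 (U(I, H) = -163 + 327 = 164)
(-329371 + 56268)/(U(432, Y(20, 19)) - 379139) = (-329371 + 56268)/(164 - 379139) = -273103/(-378975) = -273103*(-1/378975) = 273103/378975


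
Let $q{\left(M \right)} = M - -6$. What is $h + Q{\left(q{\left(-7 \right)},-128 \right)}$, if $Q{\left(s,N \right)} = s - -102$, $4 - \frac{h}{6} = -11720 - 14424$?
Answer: $156989$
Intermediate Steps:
$q{\left(M \right)} = 6 + M$ ($q{\left(M \right)} = M + 6 = 6 + M$)
$h = 156888$ ($h = 24 - 6 \left(-11720 - 14424\right) = 24 - -156864 = 24 + 156864 = 156888$)
$Q{\left(s,N \right)} = 102 + s$ ($Q{\left(s,N \right)} = s + 102 = 102 + s$)
$h + Q{\left(q{\left(-7 \right)},-128 \right)} = 156888 + \left(102 + \left(6 - 7\right)\right) = 156888 + \left(102 - 1\right) = 156888 + 101 = 156989$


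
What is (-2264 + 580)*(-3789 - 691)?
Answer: 7544320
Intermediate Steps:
(-2264 + 580)*(-3789 - 691) = -1684*(-4480) = 7544320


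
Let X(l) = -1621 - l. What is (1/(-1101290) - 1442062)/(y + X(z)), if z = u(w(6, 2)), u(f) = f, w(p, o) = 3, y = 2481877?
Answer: -529376153327/910492608790 ≈ -0.58142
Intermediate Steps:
z = 3
(1/(-1101290) - 1442062)/(y + X(z)) = (1/(-1101290) - 1442062)/(2481877 + (-1621 - 1*3)) = (-1/1101290 - 1442062)/(2481877 + (-1621 - 3)) = -1588128459981/(1101290*(2481877 - 1624)) = -1588128459981/1101290/2480253 = -1588128459981/1101290*1/2480253 = -529376153327/910492608790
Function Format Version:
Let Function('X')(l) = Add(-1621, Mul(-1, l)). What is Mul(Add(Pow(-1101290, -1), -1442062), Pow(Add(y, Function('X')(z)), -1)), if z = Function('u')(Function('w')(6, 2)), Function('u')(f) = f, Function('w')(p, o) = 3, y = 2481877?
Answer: Rational(-529376153327, 910492608790) ≈ -0.58142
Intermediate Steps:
z = 3
Mul(Add(Pow(-1101290, -1), -1442062), Pow(Add(y, Function('X')(z)), -1)) = Mul(Add(Pow(-1101290, -1), -1442062), Pow(Add(2481877, Add(-1621, Mul(-1, 3))), -1)) = Mul(Add(Rational(-1, 1101290), -1442062), Pow(Add(2481877, Add(-1621, -3)), -1)) = Mul(Rational(-1588128459981, 1101290), Pow(Add(2481877, -1624), -1)) = Mul(Rational(-1588128459981, 1101290), Pow(2480253, -1)) = Mul(Rational(-1588128459981, 1101290), Rational(1, 2480253)) = Rational(-529376153327, 910492608790)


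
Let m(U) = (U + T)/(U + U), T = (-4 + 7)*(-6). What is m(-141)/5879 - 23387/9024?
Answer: -137487085/53052096 ≈ -2.5915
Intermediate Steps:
T = -18 (T = 3*(-6) = -18)
m(U) = (-18 + U)/(2*U) (m(U) = (U - 18)/(U + U) = (-18 + U)/((2*U)) = (-18 + U)*(1/(2*U)) = (-18 + U)/(2*U))
m(-141)/5879 - 23387/9024 = ((½)*(-18 - 141)/(-141))/5879 - 23387/9024 = ((½)*(-1/141)*(-159))*(1/5879) - 23387*1/9024 = (53/94)*(1/5879) - 23387/9024 = 53/552626 - 23387/9024 = -137487085/53052096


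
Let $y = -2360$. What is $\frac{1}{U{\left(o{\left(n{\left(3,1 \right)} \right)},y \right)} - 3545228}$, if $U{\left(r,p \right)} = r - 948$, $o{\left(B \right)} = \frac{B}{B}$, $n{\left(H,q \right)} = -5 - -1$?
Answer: $- \frac{1}{3546175} \approx -2.8199 \cdot 10^{-7}$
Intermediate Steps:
$n{\left(H,q \right)} = -4$ ($n{\left(H,q \right)} = -5 + 1 = -4$)
$o{\left(B \right)} = 1$
$U{\left(r,p \right)} = -948 + r$
$\frac{1}{U{\left(o{\left(n{\left(3,1 \right)} \right)},y \right)} - 3545228} = \frac{1}{\left(-948 + 1\right) - 3545228} = \frac{1}{-947 - 3545228} = \frac{1}{-3546175} = - \frac{1}{3546175}$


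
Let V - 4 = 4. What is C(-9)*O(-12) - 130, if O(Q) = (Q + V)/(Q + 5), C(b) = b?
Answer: -946/7 ≈ -135.14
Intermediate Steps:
V = 8 (V = 4 + 4 = 8)
O(Q) = (8 + Q)/(5 + Q) (O(Q) = (Q + 8)/(Q + 5) = (8 + Q)/(5 + Q))
C(-9)*O(-12) - 130 = -9*(8 - 12)/(5 - 12) - 130 = -9*(-4)/(-7) - 130 = -(-9)*(-4)/7 - 130 = -9*4/7 - 130 = -36/7 - 130 = -946/7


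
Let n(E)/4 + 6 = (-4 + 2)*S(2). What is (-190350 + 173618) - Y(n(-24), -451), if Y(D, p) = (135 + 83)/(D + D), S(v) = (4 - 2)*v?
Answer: -936883/56 ≈ -16730.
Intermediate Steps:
S(v) = 2*v
n(E) = -56 (n(E) = -24 + 4*((-4 + 2)*(2*2)) = -24 + 4*(-2*4) = -24 + 4*(-8) = -24 - 32 = -56)
Y(D, p) = 109/D (Y(D, p) = 218/((2*D)) = 218*(1/(2*D)) = 109/D)
(-190350 + 173618) - Y(n(-24), -451) = (-190350 + 173618) - 109/(-56) = -16732 - 109*(-1)/56 = -16732 - 1*(-109/56) = -16732 + 109/56 = -936883/56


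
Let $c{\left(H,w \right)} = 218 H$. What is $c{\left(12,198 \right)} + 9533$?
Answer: $12149$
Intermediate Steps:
$c{\left(12,198 \right)} + 9533 = 218 \cdot 12 + 9533 = 2616 + 9533 = 12149$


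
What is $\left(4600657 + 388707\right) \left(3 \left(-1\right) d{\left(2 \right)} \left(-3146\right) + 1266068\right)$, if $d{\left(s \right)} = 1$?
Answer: $6363963718184$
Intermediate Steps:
$\left(4600657 + 388707\right) \left(3 \left(-1\right) d{\left(2 \right)} \left(-3146\right) + 1266068\right) = \left(4600657 + 388707\right) \left(3 \left(-1\right) 1 \left(-3146\right) + 1266068\right) = 4989364 \left(\left(-3\right) 1 \left(-3146\right) + 1266068\right) = 4989364 \left(\left(-3\right) \left(-3146\right) + 1266068\right) = 4989364 \left(9438 + 1266068\right) = 4989364 \cdot 1275506 = 6363963718184$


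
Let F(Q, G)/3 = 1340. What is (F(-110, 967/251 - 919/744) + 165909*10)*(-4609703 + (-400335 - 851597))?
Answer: -9748543784850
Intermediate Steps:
F(Q, G) = 4020 (F(Q, G) = 3*1340 = 4020)
(F(-110, 967/251 - 919/744) + 165909*10)*(-4609703 + (-400335 - 851597)) = (4020 + 165909*10)*(-4609703 + (-400335 - 851597)) = (4020 + 1659090)*(-4609703 - 1251932) = 1663110*(-5861635) = -9748543784850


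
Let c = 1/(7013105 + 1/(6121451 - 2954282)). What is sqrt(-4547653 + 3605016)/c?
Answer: 22211688749746*I*sqrt(942637)/3167169 ≈ 6.809e+9*I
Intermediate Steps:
c = 3167169/22211688749746 (c = 1/(7013105 + 1/3167169) = 1/(22211688749746/3167169) = 3167169/22211688749746 ≈ 1.4259e-7)
sqrt(-4547653 + 3605016)/c = sqrt(-4547653 + 3605016)/(3167169/22211688749746) = sqrt(-942637)*(22211688749746/3167169) = (I*sqrt(942637))*(22211688749746/3167169) = 22211688749746*I*sqrt(942637)/3167169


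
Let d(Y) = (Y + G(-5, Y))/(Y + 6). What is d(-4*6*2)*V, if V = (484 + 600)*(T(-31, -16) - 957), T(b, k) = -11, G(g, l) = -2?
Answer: -26232800/21 ≈ -1.2492e+6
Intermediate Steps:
d(Y) = (-2 + Y)/(6 + Y) (d(Y) = (Y - 2)/(Y + 6) = (-2 + Y)/(6 + Y))
V = -1049312 (V = (484 + 600)*(-11 - 957) = 1084*(-968) = -1049312)
d(-4*6*2)*V = ((-2 - 4*6*2)/(6 - 4*6*2))*(-1049312) = ((-2 - 24*2)/(6 - 24*2))*(-1049312) = ((-2 - 48)/(6 - 48))*(-1049312) = (-50/(-42))*(-1049312) = -1/42*(-50)*(-1049312) = (25/21)*(-1049312) = -26232800/21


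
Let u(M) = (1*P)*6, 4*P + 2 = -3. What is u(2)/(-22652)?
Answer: 15/45304 ≈ 0.00033110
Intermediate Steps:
P = -5/4 (P = -1/2 + (1/4)*(-3) = -1/2 - 3/4 = -5/4 ≈ -1.2500)
u(M) = -15/2 (u(M) = (1*(-5/4))*6 = -5/4*6 = -15/2)
u(2)/(-22652) = -15/2/(-22652) = -15/2*(-1/22652) = 15/45304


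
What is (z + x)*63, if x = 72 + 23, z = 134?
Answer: 14427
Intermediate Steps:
x = 95
(z + x)*63 = (134 + 95)*63 = 229*63 = 14427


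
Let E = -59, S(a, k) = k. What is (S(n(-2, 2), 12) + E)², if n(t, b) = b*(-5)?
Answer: 2209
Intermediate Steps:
n(t, b) = -5*b
(S(n(-2, 2), 12) + E)² = (12 - 59)² = (-47)² = 2209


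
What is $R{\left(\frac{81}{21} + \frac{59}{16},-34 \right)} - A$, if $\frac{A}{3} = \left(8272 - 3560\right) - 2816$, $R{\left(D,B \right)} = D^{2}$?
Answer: $- \frac{70636247}{12544} \approx -5631.1$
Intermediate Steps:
$A = 5688$ ($A = 3 \left(\left(8272 - 3560\right) - 2816\right) = 3 \left(4712 - 2816\right) = 3 \cdot 1896 = 5688$)
$R{\left(\frac{81}{21} + \frac{59}{16},-34 \right)} - A = \left(\frac{81}{21} + \frac{59}{16}\right)^{2} - 5688 = \left(81 \cdot \frac{1}{21} + 59 \cdot \frac{1}{16}\right)^{2} - 5688 = \left(\frac{27}{7} + \frac{59}{16}\right)^{2} - 5688 = \left(\frac{845}{112}\right)^{2} - 5688 = \frac{714025}{12544} - 5688 = - \frac{70636247}{12544}$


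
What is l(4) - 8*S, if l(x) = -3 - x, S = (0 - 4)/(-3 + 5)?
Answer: 9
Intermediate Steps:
S = -2 (S = -4/2 = -4*1/2 = -2)
l(4) - 8*S = (-3 - 1*4) - 8*(-2) = (-3 - 4) + 16 = -7 + 16 = 9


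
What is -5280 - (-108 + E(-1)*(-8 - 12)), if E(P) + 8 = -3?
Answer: -5392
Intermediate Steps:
E(P) = -11 (E(P) = -8 - 3 = -11)
-5280 - (-108 + E(-1)*(-8 - 12)) = -5280 - (-108 - 11*(-8 - 12)) = -5280 - (-108 - 11*(-20)) = -5280 - (-108 + 220) = -5280 - 1*112 = -5280 - 112 = -5392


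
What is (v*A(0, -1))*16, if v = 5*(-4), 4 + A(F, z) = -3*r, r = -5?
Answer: -3520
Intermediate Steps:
A(F, z) = 11 (A(F, z) = -4 - 3*(-5) = -4 + 15 = 11)
v = -20
(v*A(0, -1))*16 = -20*11*16 = -220*16 = -3520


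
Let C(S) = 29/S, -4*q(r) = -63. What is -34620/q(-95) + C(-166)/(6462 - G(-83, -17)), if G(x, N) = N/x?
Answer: -49513893889/22525818 ≈ -2198.1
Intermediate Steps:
q(r) = 63/4 (q(r) = -1/4*(-63) = 63/4)
-34620/q(-95) + C(-166)/(6462 - G(-83, -17)) = -34620/63/4 + (29/(-166))/(6462 - (-17)/(-83)) = -34620*4/63 + (29*(-1/166))/(6462 - (-17)*(-1)/83) = -46160/21 - 29/(166*(6462 - 1*17/83)) = -46160/21 - 29/(166*(6462 - 17/83)) = -46160/21 - 29/(166*536329/83) = -46160/21 - 29/166*83/536329 = -46160/21 - 29/1072658 = -49513893889/22525818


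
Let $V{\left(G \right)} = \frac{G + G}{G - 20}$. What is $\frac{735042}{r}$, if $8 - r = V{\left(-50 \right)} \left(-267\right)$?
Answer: $\frac{2572647}{1363} \approx 1887.5$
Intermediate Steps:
$V{\left(G \right)} = \frac{2 G}{-20 + G}$
$r = \frac{2726}{7}$ ($r = 8 - 2 \left(-50\right) \frac{1}{-20 - 50} \left(-267\right) = 8 - 2 \left(-50\right) \frac{1}{-70} \left(-267\right) = 8 - 2 \left(-50\right) \left(- \frac{1}{70}\right) \left(-267\right) = 8 - \frac{10}{7} \left(-267\right) = 8 - - \frac{2670}{7} = 8 + \frac{2670}{7} = \frac{2726}{7} \approx 389.43$)
$\frac{735042}{r} = \frac{735042}{\frac{2726}{7}} = 735042 \cdot \frac{7}{2726} = \frac{2572647}{1363}$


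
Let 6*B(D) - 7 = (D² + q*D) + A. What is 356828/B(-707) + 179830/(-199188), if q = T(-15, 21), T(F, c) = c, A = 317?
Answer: 84794739851/24167778822 ≈ 3.5086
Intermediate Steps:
q = 21
B(D) = 54 + D²/6 + 7*D/2 (B(D) = 7/6 + ((D² + 21*D) + 317)/6 = 7/6 + (317 + D² + 21*D)/6 = 7/6 + (317/6 + D²/6 + 7*D/2) = 54 + D²/6 + 7*D/2)
356828/B(-707) + 179830/(-199188) = 356828/(54 + (⅙)*(-707)² + (7/2)*(-707)) + 179830/(-199188) = 356828/(54 + (⅙)*499849 - 4949/2) + 179830*(-1/199188) = 356828/(54 + 499849/6 - 4949/2) - 89915/99594 = 356828/(242663/3) - 89915/99594 = 356828*(3/242663) - 89915/99594 = 1070484/242663 - 89915/99594 = 84794739851/24167778822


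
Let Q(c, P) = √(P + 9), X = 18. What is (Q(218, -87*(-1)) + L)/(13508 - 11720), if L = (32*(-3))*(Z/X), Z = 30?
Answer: -40/447 + √6/447 ≈ -0.084006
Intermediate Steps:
Q(c, P) = √(9 + P)
L = -160 (L = (32*(-3))*(30/18) = -2880/18 = -96*5/3 = -160)
(Q(218, -87*(-1)) + L)/(13508 - 11720) = (√(9 - 87*(-1)) - 160)/(13508 - 11720) = (√(9 - 29*(-3)) - 160)/1788 = (√(9 + 87) - 160)*(1/1788) = (√96 - 160)*(1/1788) = (4*√6 - 160)*(1/1788) = (-160 + 4*√6)*(1/1788) = -40/447 + √6/447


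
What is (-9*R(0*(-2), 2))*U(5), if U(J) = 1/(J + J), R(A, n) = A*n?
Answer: 0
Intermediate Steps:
U(J) = 1/(2*J)
(-9*R(0*(-2), 2))*U(5) = (-9*0*(-2)*2)*((½)/5) = (-0*2)*((½)*(⅕)) = -9*0*(⅒) = 0*(⅒) = 0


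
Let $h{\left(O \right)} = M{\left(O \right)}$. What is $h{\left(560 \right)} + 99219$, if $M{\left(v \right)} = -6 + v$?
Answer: $99773$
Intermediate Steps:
$h{\left(O \right)} = -6 + O$
$h{\left(560 \right)} + 99219 = \left(-6 + 560\right) + 99219 = 554 + 99219 = 99773$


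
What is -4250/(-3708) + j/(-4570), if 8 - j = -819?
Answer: 2044498/2118195 ≈ 0.96521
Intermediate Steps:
j = 827 (j = 8 - 1*(-819) = 8 + 819 = 827)
-4250/(-3708) + j/(-4570) = -4250/(-3708) + 827/(-4570) = -4250*(-1/3708) + 827*(-1/4570) = 2125/1854 - 827/4570 = 2044498/2118195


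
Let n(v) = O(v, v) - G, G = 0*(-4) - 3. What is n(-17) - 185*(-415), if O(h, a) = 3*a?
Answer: 76727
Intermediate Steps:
G = -3 (G = 0 - 3 = -3)
n(v) = 3 + 3*v (n(v) = 3*v - 1*(-3) = 3*v + 3 = 3 + 3*v)
n(-17) - 185*(-415) = (3 + 3*(-17)) - 185*(-415) = (3 - 51) + 76775 = -48 + 76775 = 76727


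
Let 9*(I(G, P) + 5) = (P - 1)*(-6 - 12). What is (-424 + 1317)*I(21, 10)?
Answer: -20539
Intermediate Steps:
I(G, P) = -3 - 2*P (I(G, P) = -5 + ((P - 1)*(-6 - 12))/9 = -5 + ((-1 + P)*(-18))/9 = -5 + (18 - 18*P)/9 = -5 + (2 - 2*P) = -3 - 2*P)
(-424 + 1317)*I(21, 10) = (-424 + 1317)*(-3 - 2*10) = 893*(-3 - 20) = 893*(-23) = -20539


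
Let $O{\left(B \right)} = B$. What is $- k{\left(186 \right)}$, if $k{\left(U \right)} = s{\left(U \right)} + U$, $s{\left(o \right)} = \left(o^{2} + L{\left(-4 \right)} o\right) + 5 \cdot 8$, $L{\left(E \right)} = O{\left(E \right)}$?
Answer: $-34078$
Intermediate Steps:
$L{\left(E \right)} = E$
$s{\left(o \right)} = 40 + o^{2} - 4 o$ ($s{\left(o \right)} = \left(o^{2} - 4 o\right) + 5 \cdot 8 = \left(o^{2} - 4 o\right) + 40 = 40 + o^{2} - 4 o$)
$k{\left(U \right)} = 40 + U^{2} - 3 U$ ($k{\left(U \right)} = \left(40 + U^{2} - 4 U\right) + U = 40 + U^{2} - 3 U$)
$- k{\left(186 \right)} = - (40 + 186^{2} - 558) = - (40 + 34596 - 558) = \left(-1\right) 34078 = -34078$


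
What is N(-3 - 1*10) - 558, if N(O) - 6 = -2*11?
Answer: -574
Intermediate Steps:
N(O) = -16 (N(O) = 6 - 2*11 = 6 - 22 = -16)
N(-3 - 1*10) - 558 = -16 - 558 = -574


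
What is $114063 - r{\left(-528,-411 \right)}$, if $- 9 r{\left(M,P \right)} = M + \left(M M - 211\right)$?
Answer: $\frac{1304612}{9} \approx 1.4496 \cdot 10^{5}$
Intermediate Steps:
$r{\left(M,P \right)} = \frac{211}{9} - \frac{M}{9} - \frac{M^{2}}{9}$ ($r{\left(M,P \right)} = - \frac{M + \left(M M - 211\right)}{9} = - \frac{M + \left(M^{2} - 211\right)}{9} = - \frac{M + \left(-211 + M^{2}\right)}{9} = - \frac{-211 + M + M^{2}}{9} = \frac{211}{9} - \frac{M}{9} - \frac{M^{2}}{9}$)
$114063 - r{\left(-528,-411 \right)} = 114063 - \left(\frac{211}{9} - - \frac{176}{3} - \frac{\left(-528\right)^{2}}{9}\right) = 114063 - \left(\frac{211}{9} + \frac{176}{3} - 30976\right) = 114063 - - \frac{278045}{9} = 114063 + \frac{278045}{9} = \frac{1304612}{9}$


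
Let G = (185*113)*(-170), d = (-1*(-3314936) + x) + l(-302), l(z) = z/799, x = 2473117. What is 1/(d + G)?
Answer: 799/1785127895 ≈ 4.4759e-7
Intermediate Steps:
l(z) = z/799 (l(z) = z*(1/799) = z/799)
d = 4624654045/799 (d = (-1*(-3314936) + 2473117) + (1/799)*(-302) = (3314936 + 2473117) - 302/799 = 5788053 - 302/799 = 4624654045/799 ≈ 5.7881e+6)
G = -3553850 (G = 20905*(-170) = -3553850)
1/(d + G) = 1/(4624654045/799 - 3553850) = 1/(1785127895/799) = 799/1785127895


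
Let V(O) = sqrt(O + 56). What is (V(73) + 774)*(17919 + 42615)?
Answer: 46853316 + 60534*sqrt(129) ≈ 4.7541e+7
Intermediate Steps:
V(O) = sqrt(56 + O)
(V(73) + 774)*(17919 + 42615) = (sqrt(56 + 73) + 774)*(17919 + 42615) = (sqrt(129) + 774)*60534 = (774 + sqrt(129))*60534 = 46853316 + 60534*sqrt(129)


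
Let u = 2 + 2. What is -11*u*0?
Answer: 0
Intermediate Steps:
u = 4
-11*u*0 = -11*4*0 = -44*0 = 0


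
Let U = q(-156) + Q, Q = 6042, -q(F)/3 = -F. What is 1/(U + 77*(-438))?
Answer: -1/28152 ≈ -3.5521e-5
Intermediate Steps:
q(F) = 3*F (q(F) = -(-3)*F = 3*F)
U = 5574 (U = 3*(-156) + 6042 = -468 + 6042 = 5574)
1/(U + 77*(-438)) = 1/(5574 + 77*(-438)) = 1/(5574 - 33726) = 1/(-28152) = -1/28152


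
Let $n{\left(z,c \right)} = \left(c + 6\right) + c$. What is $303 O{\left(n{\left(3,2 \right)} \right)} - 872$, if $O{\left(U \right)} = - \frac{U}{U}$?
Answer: $-1175$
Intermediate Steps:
$n{\left(z,c \right)} = 6 + 2 c$ ($n{\left(z,c \right)} = \left(6 + c\right) + c = 6 + 2 c$)
$O{\left(U \right)} = -1$ ($O{\left(U \right)} = \left(-1\right) 1 = -1$)
$303 O{\left(n{\left(3,2 \right)} \right)} - 872 = 303 \left(-1\right) - 872 = -303 - 872 = -1175$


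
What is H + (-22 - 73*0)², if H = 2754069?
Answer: 2754553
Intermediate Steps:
H + (-22 - 73*0)² = 2754069 + (-22 - 73*0)² = 2754069 + (-22 + 0)² = 2754069 + (-22)² = 2754069 + 484 = 2754553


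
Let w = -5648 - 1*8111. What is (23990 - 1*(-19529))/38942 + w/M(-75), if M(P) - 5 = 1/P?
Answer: -10042236811/3641077 ≈ -2758.0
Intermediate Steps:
M(P) = 5 + 1/P
w = -13759 (w = -5648 - 8111 = -13759)
(23990 - 1*(-19529))/38942 + w/M(-75) = (23990 - 1*(-19529))/38942 - 13759/(5 + 1/(-75)) = (23990 + 19529)*(1/38942) - 13759/(5 - 1/75) = 43519*(1/38942) - 13759/374/75 = 43519/38942 - 13759*75/374 = 43519/38942 - 1031925/374 = -10042236811/3641077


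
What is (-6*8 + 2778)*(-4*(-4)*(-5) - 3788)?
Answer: -10559640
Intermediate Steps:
(-6*8 + 2778)*(-4*(-4)*(-5) - 3788) = (-48 + 2778)*(16*(-5) - 3788) = 2730*(-80 - 3788) = 2730*(-3868) = -10559640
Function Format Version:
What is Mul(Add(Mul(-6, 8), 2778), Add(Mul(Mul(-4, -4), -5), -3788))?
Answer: -10559640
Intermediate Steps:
Mul(Add(Mul(-6, 8), 2778), Add(Mul(Mul(-4, -4), -5), -3788)) = Mul(Add(-48, 2778), Add(Mul(16, -5), -3788)) = Mul(2730, Add(-80, -3788)) = Mul(2730, -3868) = -10559640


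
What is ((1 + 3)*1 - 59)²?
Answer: 3025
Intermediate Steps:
((1 + 3)*1 - 59)² = (4*1 - 59)² = (4 - 59)² = (-55)² = 3025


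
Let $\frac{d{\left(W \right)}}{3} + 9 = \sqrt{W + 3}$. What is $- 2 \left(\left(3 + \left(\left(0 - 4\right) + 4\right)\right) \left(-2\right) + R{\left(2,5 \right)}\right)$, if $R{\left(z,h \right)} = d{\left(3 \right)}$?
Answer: $66 - 6 \sqrt{6} \approx 51.303$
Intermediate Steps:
$d{\left(W \right)} = -27 + 3 \sqrt{3 + W}$ ($d{\left(W \right)} = -27 + 3 \sqrt{W + 3} = -27 + 3 \sqrt{3 + W}$)
$R{\left(z,h \right)} = -27 + 3 \sqrt{6}$ ($R{\left(z,h \right)} = -27 + 3 \sqrt{3 + 3} = -27 + 3 \sqrt{6}$)
$- 2 \left(\left(3 + \left(\left(0 - 4\right) + 4\right)\right) \left(-2\right) + R{\left(2,5 \right)}\right) = - 2 \left(\left(3 + \left(\left(0 - 4\right) + 4\right)\right) \left(-2\right) - \left(27 - 3 \sqrt{6}\right)\right) = - 2 \left(\left(3 + \left(-4 + 4\right)\right) \left(-2\right) - \left(27 - 3 \sqrt{6}\right)\right) = - 2 \left(\left(3 + 0\right) \left(-2\right) - \left(27 - 3 \sqrt{6}\right)\right) = - 2 \left(3 \left(-2\right) - \left(27 - 3 \sqrt{6}\right)\right) = - 2 \left(-6 - \left(27 - 3 \sqrt{6}\right)\right) = - 2 \left(-33 + 3 \sqrt{6}\right) = 66 - 6 \sqrt{6}$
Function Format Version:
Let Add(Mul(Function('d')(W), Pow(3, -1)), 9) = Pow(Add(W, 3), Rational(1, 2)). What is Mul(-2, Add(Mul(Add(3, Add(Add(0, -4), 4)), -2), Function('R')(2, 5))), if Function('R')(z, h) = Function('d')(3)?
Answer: Add(66, Mul(-6, Pow(6, Rational(1, 2)))) ≈ 51.303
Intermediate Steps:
Function('d')(W) = Add(-27, Mul(3, Pow(Add(3, W), Rational(1, 2)))) (Function('d')(W) = Add(-27, Mul(3, Pow(Add(W, 3), Rational(1, 2)))) = Add(-27, Mul(3, Pow(Add(3, W), Rational(1, 2)))))
Function('R')(z, h) = Add(-27, Mul(3, Pow(6, Rational(1, 2)))) (Function('R')(z, h) = Add(-27, Mul(3, Pow(Add(3, 3), Rational(1, 2)))) = Add(-27, Mul(3, Pow(6, Rational(1, 2)))))
Mul(-2, Add(Mul(Add(3, Add(Add(0, -4), 4)), -2), Function('R')(2, 5))) = Mul(-2, Add(Mul(Add(3, Add(Add(0, -4), 4)), -2), Add(-27, Mul(3, Pow(6, Rational(1, 2)))))) = Mul(-2, Add(Mul(Add(3, Add(-4, 4)), -2), Add(-27, Mul(3, Pow(6, Rational(1, 2)))))) = Mul(-2, Add(Mul(Add(3, 0), -2), Add(-27, Mul(3, Pow(6, Rational(1, 2)))))) = Mul(-2, Add(Mul(3, -2), Add(-27, Mul(3, Pow(6, Rational(1, 2)))))) = Mul(-2, Add(-6, Add(-27, Mul(3, Pow(6, Rational(1, 2)))))) = Mul(-2, Add(-33, Mul(3, Pow(6, Rational(1, 2))))) = Add(66, Mul(-6, Pow(6, Rational(1, 2))))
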